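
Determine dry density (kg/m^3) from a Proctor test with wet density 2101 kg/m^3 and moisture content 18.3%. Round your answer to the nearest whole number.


Step 1: Dry density = wet density / (1 + w/100)
Step 2: Dry density = 2101 / (1 + 18.3/100)
Step 3: Dry density = 2101 / 1.183
Step 4: Dry density = 1776 kg/m^3

1776


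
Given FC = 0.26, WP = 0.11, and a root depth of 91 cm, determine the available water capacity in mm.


Step 1: Available water = (FC - WP) * depth * 10
Step 2: AW = (0.26 - 0.11) * 91 * 10
Step 3: AW = 0.15 * 91 * 10
Step 4: AW = 136.5 mm

136.5


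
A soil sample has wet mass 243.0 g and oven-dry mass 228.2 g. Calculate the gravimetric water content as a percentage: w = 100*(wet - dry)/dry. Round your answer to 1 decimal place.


Step 1: Water mass = wet - dry = 243.0 - 228.2 = 14.8 g
Step 2: w = 100 * water mass / dry mass
Step 3: w = 100 * 14.8 / 228.2 = 6.5%

6.5


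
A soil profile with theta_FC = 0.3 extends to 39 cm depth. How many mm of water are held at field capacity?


Step 1: Water (mm) = theta_FC * depth (cm) * 10
Step 2: Water = 0.3 * 39 * 10
Step 3: Water = 117.0 mm

117.0


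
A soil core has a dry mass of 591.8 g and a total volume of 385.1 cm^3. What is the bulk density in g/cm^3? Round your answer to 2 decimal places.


Step 1: Identify the formula: BD = dry mass / volume
Step 2: Substitute values: BD = 591.8 / 385.1
Step 3: BD = 1.54 g/cm^3

1.54


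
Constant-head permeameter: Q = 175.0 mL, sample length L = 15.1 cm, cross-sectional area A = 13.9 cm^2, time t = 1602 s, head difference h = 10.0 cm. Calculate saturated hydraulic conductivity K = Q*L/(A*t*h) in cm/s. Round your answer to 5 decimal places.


Step 1: K = Q * L / (A * t * h)
Step 2: Numerator = 175.0 * 15.1 = 2642.5
Step 3: Denominator = 13.9 * 1602 * 10.0 = 222678.0
Step 4: K = 2642.5 / 222678.0 = 0.01187 cm/s

0.01187


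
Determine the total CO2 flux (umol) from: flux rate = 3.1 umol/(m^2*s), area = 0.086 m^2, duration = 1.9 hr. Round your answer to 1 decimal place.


Step 1: Convert time to seconds: 1.9 hr * 3600 = 6840.0 s
Step 2: Total = flux * area * time_s
Step 3: Total = 3.1 * 0.086 * 6840.0
Step 4: Total = 1823.5 umol

1823.5


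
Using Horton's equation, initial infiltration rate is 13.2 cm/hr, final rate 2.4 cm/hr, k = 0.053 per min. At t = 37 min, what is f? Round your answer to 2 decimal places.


Step 1: f = fc + (f0 - fc) * exp(-k * t)
Step 2: exp(-0.053 * 37) = 0.140718
Step 3: f = 2.4 + (13.2 - 2.4) * 0.140718
Step 4: f = 2.4 + 10.8 * 0.140718
Step 5: f = 3.92 cm/hr

3.92


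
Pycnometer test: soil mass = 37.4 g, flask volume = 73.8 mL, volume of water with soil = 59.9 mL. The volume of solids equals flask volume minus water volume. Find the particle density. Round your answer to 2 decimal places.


Step 1: Volume of solids = flask volume - water volume with soil
Step 2: V_solids = 73.8 - 59.9 = 13.9 mL
Step 3: Particle density = mass / V_solids = 37.4 / 13.9 = 2.69 g/cm^3

2.69


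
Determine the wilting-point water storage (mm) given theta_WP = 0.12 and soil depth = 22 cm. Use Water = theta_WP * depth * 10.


Step 1: Water (mm) = theta_WP * depth * 10
Step 2: Water = 0.12 * 22 * 10
Step 3: Water = 26.4 mm

26.4


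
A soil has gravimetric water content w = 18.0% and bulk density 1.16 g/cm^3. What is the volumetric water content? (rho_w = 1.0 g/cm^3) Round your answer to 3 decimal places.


Step 1: theta = (w / 100) * BD / rho_w
Step 2: theta = (18.0 / 100) * 1.16 / 1.0
Step 3: theta = 0.18 * 1.16
Step 4: theta = 0.209

0.209


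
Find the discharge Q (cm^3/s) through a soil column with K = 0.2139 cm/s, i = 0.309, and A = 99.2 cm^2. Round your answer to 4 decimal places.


Step 1: Apply Darcy's law: Q = K * i * A
Step 2: Q = 0.2139 * 0.309 * 99.2
Step 3: Q = 6.5566 cm^3/s

6.5566


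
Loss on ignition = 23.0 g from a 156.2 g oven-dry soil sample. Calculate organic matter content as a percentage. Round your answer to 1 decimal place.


Step 1: OM% = 100 * LOI / sample mass
Step 2: OM = 100 * 23.0 / 156.2
Step 3: OM = 14.7%

14.7


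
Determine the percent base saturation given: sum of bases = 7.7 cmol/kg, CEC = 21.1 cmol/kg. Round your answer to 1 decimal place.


Step 1: BS = 100 * (sum of bases) / CEC
Step 2: BS = 100 * 7.7 / 21.1
Step 3: BS = 36.5%

36.5


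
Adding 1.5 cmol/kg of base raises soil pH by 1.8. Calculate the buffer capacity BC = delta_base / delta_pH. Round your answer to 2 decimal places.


Step 1: BC = change in base / change in pH
Step 2: BC = 1.5 / 1.8
Step 3: BC = 0.83 cmol/(kg*pH unit)

0.83


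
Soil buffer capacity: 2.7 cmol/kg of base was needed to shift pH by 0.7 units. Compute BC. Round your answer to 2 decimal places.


Step 1: BC = change in base / change in pH
Step 2: BC = 2.7 / 0.7
Step 3: BC = 3.86 cmol/(kg*pH unit)

3.86


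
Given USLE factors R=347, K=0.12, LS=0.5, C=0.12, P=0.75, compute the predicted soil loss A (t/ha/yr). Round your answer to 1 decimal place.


Step 1: A = R * K * LS * C * P
Step 2: R * K = 347 * 0.12 = 41.64
Step 3: (R*K) * LS = 41.64 * 0.5 = 20.82
Step 4: * C * P = 20.82 * 0.12 * 0.75 = 1.9
Step 5: A = 1.9 t/(ha*yr)

1.9


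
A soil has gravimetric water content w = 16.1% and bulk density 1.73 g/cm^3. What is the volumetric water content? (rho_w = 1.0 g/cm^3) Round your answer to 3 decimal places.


Step 1: theta = (w / 100) * BD / rho_w
Step 2: theta = (16.1 / 100) * 1.73 / 1.0
Step 3: theta = 0.161 * 1.73
Step 4: theta = 0.279

0.279


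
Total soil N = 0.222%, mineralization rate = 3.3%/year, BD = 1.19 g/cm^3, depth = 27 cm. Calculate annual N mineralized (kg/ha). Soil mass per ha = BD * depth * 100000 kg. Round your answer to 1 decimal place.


Step 1: Soil mass per ha = BD * depth * 100000 = 1.19 * 27 * 100000 = 3213000 kg
Step 2: Total N pool = soil mass * N%/100 = 3213000 * 0.222/100 = 7132.86 kg/ha
Step 3: N mineralized = N pool * rate%/100 = 7132.86 * 3.3/100 = 235.4 kg/ha/yr

235.4


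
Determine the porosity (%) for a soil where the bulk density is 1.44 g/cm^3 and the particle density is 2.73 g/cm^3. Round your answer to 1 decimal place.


Step 1: Formula: n = 100 * (1 - BD / PD)
Step 2: n = 100 * (1 - 1.44 / 2.73)
Step 3: n = 100 * (1 - 0.52747)
Step 4: n = 47.3%

47.3


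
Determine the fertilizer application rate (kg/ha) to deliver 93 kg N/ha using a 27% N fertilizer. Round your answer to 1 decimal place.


Step 1: Fertilizer rate = target N / (N content / 100)
Step 2: Rate = 93 / (27 / 100)
Step 3: Rate = 93 / 0.27
Step 4: Rate = 344.4 kg/ha

344.4


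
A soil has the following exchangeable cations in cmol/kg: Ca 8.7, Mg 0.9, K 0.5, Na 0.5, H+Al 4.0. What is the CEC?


Step 1: CEC = Ca + Mg + K + Na + (H+Al)
Step 2: CEC = 8.7 + 0.9 + 0.5 + 0.5 + 4.0
Step 3: CEC = 14.6 cmol/kg

14.6


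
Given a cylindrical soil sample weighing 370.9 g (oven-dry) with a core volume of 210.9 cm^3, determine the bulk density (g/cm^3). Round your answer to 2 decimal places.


Step 1: Identify the formula: BD = dry mass / volume
Step 2: Substitute values: BD = 370.9 / 210.9
Step 3: BD = 1.76 g/cm^3

1.76


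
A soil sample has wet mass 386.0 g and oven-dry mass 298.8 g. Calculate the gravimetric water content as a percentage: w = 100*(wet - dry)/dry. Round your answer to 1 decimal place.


Step 1: Water mass = wet - dry = 386.0 - 298.8 = 87.2 g
Step 2: w = 100 * water mass / dry mass
Step 3: w = 100 * 87.2 / 298.8 = 29.2%

29.2


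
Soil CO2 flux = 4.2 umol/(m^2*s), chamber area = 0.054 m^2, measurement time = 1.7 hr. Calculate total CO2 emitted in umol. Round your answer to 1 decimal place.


Step 1: Convert time to seconds: 1.7 hr * 3600 = 6120.0 s
Step 2: Total = flux * area * time_s
Step 3: Total = 4.2 * 0.054 * 6120.0
Step 4: Total = 1388.0 umol

1388.0


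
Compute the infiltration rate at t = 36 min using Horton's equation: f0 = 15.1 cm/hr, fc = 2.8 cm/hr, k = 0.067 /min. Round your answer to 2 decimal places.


Step 1: f = fc + (f0 - fc) * exp(-k * t)
Step 2: exp(-0.067 * 36) = 0.089636
Step 3: f = 2.8 + (15.1 - 2.8) * 0.089636
Step 4: f = 2.8 + 12.3 * 0.089636
Step 5: f = 3.9 cm/hr

3.9


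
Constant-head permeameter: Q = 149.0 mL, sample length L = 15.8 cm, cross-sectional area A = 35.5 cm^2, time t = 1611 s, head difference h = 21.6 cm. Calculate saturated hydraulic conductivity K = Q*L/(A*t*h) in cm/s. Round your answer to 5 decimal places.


Step 1: K = Q * L / (A * t * h)
Step 2: Numerator = 149.0 * 15.8 = 2354.2
Step 3: Denominator = 35.5 * 1611 * 21.6 = 1235314.8
Step 4: K = 2354.2 / 1235314.8 = 0.00191 cm/s

0.00191


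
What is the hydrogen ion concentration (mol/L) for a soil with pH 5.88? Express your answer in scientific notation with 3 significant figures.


Step 1: [H+] = 10^(-pH)
Step 2: [H+] = 10^(-5.88)
Step 3: [H+] = 1.32e-06 mol/L

1.32e-06


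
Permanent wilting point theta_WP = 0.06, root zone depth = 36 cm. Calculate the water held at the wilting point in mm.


Step 1: Water (mm) = theta_WP * depth * 10
Step 2: Water = 0.06 * 36 * 10
Step 3: Water = 21.6 mm

21.6


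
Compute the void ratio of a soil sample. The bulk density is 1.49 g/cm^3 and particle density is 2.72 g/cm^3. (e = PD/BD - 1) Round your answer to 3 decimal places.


Step 1: e = PD / BD - 1
Step 2: e = 2.72 / 1.49 - 1
Step 3: e = 1.8255 - 1
Step 4: e = 0.826

0.826


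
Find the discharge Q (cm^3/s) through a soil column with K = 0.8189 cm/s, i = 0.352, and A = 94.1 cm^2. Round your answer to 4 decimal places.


Step 1: Apply Darcy's law: Q = K * i * A
Step 2: Q = 0.8189 * 0.352 * 94.1
Step 3: Q = 27.1246 cm^3/s

27.1246


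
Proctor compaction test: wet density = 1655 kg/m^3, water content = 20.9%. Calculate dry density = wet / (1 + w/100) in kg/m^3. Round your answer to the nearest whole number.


Step 1: Dry density = wet density / (1 + w/100)
Step 2: Dry density = 1655 / (1 + 20.9/100)
Step 3: Dry density = 1655 / 1.209
Step 4: Dry density = 1369 kg/m^3

1369


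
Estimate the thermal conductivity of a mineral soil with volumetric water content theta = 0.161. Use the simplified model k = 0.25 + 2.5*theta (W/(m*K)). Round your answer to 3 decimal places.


Step 1: k = 0.25 + 2.5 * theta
Step 2: k = 0.25 + 2.5 * 0.161
Step 3: k = 0.25 + 0.403
Step 4: k = 0.653 W/(m*K)

0.653


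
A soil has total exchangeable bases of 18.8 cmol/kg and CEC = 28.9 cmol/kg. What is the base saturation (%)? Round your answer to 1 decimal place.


Step 1: BS = 100 * (sum of bases) / CEC
Step 2: BS = 100 * 18.8 / 28.9
Step 3: BS = 65.1%

65.1


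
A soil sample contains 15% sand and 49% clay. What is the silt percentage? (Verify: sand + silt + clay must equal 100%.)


Step 1: sand + silt + clay = 100%
Step 2: silt = 100 - sand - clay
Step 3: silt = 100 - 15 - 49
Step 4: silt = 36%

36


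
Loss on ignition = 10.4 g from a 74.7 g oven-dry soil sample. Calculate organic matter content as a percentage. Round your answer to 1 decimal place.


Step 1: OM% = 100 * LOI / sample mass
Step 2: OM = 100 * 10.4 / 74.7
Step 3: OM = 13.9%

13.9


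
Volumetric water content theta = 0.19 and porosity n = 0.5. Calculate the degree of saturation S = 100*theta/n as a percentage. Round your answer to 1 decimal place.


Step 1: S = 100 * theta_v / n
Step 2: S = 100 * 0.19 / 0.5
Step 3: S = 38.0%

38.0


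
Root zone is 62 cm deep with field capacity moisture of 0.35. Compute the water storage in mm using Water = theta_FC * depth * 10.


Step 1: Water (mm) = theta_FC * depth (cm) * 10
Step 2: Water = 0.35 * 62 * 10
Step 3: Water = 217.0 mm

217.0


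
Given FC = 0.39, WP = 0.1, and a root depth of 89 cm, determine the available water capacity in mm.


Step 1: Available water = (FC - WP) * depth * 10
Step 2: AW = (0.39 - 0.1) * 89 * 10
Step 3: AW = 0.29 * 89 * 10
Step 4: AW = 258.1 mm

258.1


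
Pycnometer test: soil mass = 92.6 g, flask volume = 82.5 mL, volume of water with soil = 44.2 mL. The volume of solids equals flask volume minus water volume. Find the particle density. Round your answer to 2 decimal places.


Step 1: Volume of solids = flask volume - water volume with soil
Step 2: V_solids = 82.5 - 44.2 = 38.3 mL
Step 3: Particle density = mass / V_solids = 92.6 / 38.3 = 2.42 g/cm^3

2.42


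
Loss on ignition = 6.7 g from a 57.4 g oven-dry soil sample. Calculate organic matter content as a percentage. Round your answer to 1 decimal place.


Step 1: OM% = 100 * LOI / sample mass
Step 2: OM = 100 * 6.7 / 57.4
Step 3: OM = 11.7%

11.7


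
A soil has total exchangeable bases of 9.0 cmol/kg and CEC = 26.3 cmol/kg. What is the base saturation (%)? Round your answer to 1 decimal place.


Step 1: BS = 100 * (sum of bases) / CEC
Step 2: BS = 100 * 9.0 / 26.3
Step 3: BS = 34.2%

34.2


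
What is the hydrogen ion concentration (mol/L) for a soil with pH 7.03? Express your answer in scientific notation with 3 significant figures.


Step 1: [H+] = 10^(-pH)
Step 2: [H+] = 10^(-7.03)
Step 3: [H+] = 9.33e-08 mol/L

9.33e-08


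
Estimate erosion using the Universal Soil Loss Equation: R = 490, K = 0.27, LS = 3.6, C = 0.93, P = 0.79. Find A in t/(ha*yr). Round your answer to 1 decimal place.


Step 1: A = R * K * LS * C * P
Step 2: R * K = 490 * 0.27 = 132.3
Step 3: (R*K) * LS = 132.3 * 3.6 = 476.28
Step 4: * C * P = 476.28 * 0.93 * 0.79 = 349.9
Step 5: A = 349.9 t/(ha*yr)

349.9


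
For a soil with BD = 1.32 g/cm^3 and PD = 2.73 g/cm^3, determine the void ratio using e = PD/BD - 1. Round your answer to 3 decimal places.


Step 1: e = PD / BD - 1
Step 2: e = 2.73 / 1.32 - 1
Step 3: e = 2.06818 - 1
Step 4: e = 1.068

1.068


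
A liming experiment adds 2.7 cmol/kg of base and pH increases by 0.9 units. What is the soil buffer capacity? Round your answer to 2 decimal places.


Step 1: BC = change in base / change in pH
Step 2: BC = 2.7 / 0.9
Step 3: BC = 3.0 cmol/(kg*pH unit)

3.0


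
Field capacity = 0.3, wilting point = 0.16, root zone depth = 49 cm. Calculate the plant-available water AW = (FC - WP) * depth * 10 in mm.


Step 1: Available water = (FC - WP) * depth * 10
Step 2: AW = (0.3 - 0.16) * 49 * 10
Step 3: AW = 0.14 * 49 * 10
Step 4: AW = 68.6 mm

68.6


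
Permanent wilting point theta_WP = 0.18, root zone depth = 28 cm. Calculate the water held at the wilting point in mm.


Step 1: Water (mm) = theta_WP * depth * 10
Step 2: Water = 0.18 * 28 * 10
Step 3: Water = 50.4 mm

50.4


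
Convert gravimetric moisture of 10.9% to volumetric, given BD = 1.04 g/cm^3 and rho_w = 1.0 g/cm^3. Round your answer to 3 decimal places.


Step 1: theta = (w / 100) * BD / rho_w
Step 2: theta = (10.9 / 100) * 1.04 / 1.0
Step 3: theta = 0.109 * 1.04
Step 4: theta = 0.113

0.113


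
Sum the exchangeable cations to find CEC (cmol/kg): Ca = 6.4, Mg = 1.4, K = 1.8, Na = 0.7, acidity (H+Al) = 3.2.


Step 1: CEC = Ca + Mg + K + Na + (H+Al)
Step 2: CEC = 6.4 + 1.4 + 1.8 + 0.7 + 3.2
Step 3: CEC = 13.5 cmol/kg

13.5


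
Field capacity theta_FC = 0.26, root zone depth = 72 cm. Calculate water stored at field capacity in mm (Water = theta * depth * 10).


Step 1: Water (mm) = theta_FC * depth (cm) * 10
Step 2: Water = 0.26 * 72 * 10
Step 3: Water = 187.2 mm

187.2


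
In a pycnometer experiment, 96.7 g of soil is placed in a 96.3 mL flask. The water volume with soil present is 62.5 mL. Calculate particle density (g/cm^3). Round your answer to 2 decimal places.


Step 1: Volume of solids = flask volume - water volume with soil
Step 2: V_solids = 96.3 - 62.5 = 33.8 mL
Step 3: Particle density = mass / V_solids = 96.7 / 33.8 = 2.86 g/cm^3

2.86


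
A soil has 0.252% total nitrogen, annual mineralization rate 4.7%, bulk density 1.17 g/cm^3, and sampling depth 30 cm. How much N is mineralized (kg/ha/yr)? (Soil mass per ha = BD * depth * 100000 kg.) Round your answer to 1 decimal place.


Step 1: Soil mass per ha = BD * depth * 100000 = 1.17 * 30 * 100000 = 3510000 kg
Step 2: Total N pool = soil mass * N%/100 = 3510000 * 0.252/100 = 8845.2 kg/ha
Step 3: N mineralized = N pool * rate%/100 = 8845.2 * 4.7/100 = 415.7 kg/ha/yr

415.7


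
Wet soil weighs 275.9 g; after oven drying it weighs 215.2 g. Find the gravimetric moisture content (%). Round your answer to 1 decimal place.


Step 1: Water mass = wet - dry = 275.9 - 215.2 = 60.7 g
Step 2: w = 100 * water mass / dry mass
Step 3: w = 100 * 60.7 / 215.2 = 28.2%

28.2


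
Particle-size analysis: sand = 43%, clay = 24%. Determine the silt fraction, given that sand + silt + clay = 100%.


Step 1: sand + silt + clay = 100%
Step 2: silt = 100 - sand - clay
Step 3: silt = 100 - 43 - 24
Step 4: silt = 33%

33


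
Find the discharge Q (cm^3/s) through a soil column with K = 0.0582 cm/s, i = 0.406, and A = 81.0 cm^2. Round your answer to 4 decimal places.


Step 1: Apply Darcy's law: Q = K * i * A
Step 2: Q = 0.0582 * 0.406 * 81.0
Step 3: Q = 1.914 cm^3/s

1.914


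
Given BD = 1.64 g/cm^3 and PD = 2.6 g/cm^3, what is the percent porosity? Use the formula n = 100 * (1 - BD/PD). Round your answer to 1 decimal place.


Step 1: Formula: n = 100 * (1 - BD / PD)
Step 2: n = 100 * (1 - 1.64 / 2.6)
Step 3: n = 100 * (1 - 0.63077)
Step 4: n = 36.9%

36.9


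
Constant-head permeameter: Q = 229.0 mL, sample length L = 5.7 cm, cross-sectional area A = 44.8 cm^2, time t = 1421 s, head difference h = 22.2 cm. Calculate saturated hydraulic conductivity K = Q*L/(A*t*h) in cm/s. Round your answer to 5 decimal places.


Step 1: K = Q * L / (A * t * h)
Step 2: Numerator = 229.0 * 5.7 = 1305.3
Step 3: Denominator = 44.8 * 1421 * 22.2 = 1413269.76
Step 4: K = 1305.3 / 1413269.76 = 0.00092 cm/s

0.00092


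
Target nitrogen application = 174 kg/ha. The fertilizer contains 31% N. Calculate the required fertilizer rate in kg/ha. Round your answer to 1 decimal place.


Step 1: Fertilizer rate = target N / (N content / 100)
Step 2: Rate = 174 / (31 / 100)
Step 3: Rate = 174 / 0.31
Step 4: Rate = 561.3 kg/ha

561.3


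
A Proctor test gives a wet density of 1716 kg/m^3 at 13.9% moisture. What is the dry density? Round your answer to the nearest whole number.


Step 1: Dry density = wet density / (1 + w/100)
Step 2: Dry density = 1716 / (1 + 13.9/100)
Step 3: Dry density = 1716 / 1.139
Step 4: Dry density = 1507 kg/m^3

1507


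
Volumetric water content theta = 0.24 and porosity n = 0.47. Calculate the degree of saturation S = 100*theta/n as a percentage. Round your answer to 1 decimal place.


Step 1: S = 100 * theta_v / n
Step 2: S = 100 * 0.24 / 0.47
Step 3: S = 51.1%

51.1


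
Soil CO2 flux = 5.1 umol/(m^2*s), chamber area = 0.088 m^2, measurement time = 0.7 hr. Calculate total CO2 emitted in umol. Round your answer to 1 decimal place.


Step 1: Convert time to seconds: 0.7 hr * 3600 = 2520.0 s
Step 2: Total = flux * area * time_s
Step 3: Total = 5.1 * 0.088 * 2520.0
Step 4: Total = 1131.0 umol

1131.0


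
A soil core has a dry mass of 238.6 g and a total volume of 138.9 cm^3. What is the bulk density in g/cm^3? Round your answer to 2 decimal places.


Step 1: Identify the formula: BD = dry mass / volume
Step 2: Substitute values: BD = 238.6 / 138.9
Step 3: BD = 1.72 g/cm^3

1.72


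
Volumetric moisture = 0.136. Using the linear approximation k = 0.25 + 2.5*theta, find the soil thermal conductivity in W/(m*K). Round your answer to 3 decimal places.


Step 1: k = 0.25 + 2.5 * theta
Step 2: k = 0.25 + 2.5 * 0.136
Step 3: k = 0.25 + 0.34
Step 4: k = 0.59 W/(m*K)

0.59


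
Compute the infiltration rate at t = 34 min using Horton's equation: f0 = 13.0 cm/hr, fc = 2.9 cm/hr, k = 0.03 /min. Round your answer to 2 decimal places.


Step 1: f = fc + (f0 - fc) * exp(-k * t)
Step 2: exp(-0.03 * 34) = 0.360595
Step 3: f = 2.9 + (13.0 - 2.9) * 0.360595
Step 4: f = 2.9 + 10.1 * 0.360595
Step 5: f = 6.54 cm/hr

6.54


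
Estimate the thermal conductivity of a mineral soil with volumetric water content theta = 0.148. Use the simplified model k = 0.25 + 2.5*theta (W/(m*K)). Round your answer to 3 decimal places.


Step 1: k = 0.25 + 2.5 * theta
Step 2: k = 0.25 + 2.5 * 0.148
Step 3: k = 0.25 + 0.37
Step 4: k = 0.62 W/(m*K)

0.62


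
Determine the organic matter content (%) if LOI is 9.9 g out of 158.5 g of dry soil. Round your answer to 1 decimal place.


Step 1: OM% = 100 * LOI / sample mass
Step 2: OM = 100 * 9.9 / 158.5
Step 3: OM = 6.2%

6.2


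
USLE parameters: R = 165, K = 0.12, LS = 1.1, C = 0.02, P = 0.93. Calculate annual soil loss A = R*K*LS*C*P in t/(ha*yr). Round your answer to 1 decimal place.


Step 1: A = R * K * LS * C * P
Step 2: R * K = 165 * 0.12 = 19.8
Step 3: (R*K) * LS = 19.8 * 1.1 = 21.78
Step 4: * C * P = 21.78 * 0.02 * 0.93 = 0.4
Step 5: A = 0.4 t/(ha*yr)

0.4


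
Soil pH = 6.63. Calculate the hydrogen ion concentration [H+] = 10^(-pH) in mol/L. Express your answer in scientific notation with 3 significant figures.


Step 1: [H+] = 10^(-pH)
Step 2: [H+] = 10^(-6.63)
Step 3: [H+] = 2.34e-07 mol/L

2.34e-07


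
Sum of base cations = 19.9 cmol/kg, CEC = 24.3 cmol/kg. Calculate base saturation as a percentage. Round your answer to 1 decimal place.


Step 1: BS = 100 * (sum of bases) / CEC
Step 2: BS = 100 * 19.9 / 24.3
Step 3: BS = 81.9%

81.9


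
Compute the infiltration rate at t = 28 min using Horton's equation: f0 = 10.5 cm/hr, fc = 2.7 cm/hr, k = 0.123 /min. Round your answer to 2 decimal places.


Step 1: f = fc + (f0 - fc) * exp(-k * t)
Step 2: exp(-0.123 * 28) = 0.031937
Step 3: f = 2.7 + (10.5 - 2.7) * 0.031937
Step 4: f = 2.7 + 7.8 * 0.031937
Step 5: f = 2.95 cm/hr

2.95


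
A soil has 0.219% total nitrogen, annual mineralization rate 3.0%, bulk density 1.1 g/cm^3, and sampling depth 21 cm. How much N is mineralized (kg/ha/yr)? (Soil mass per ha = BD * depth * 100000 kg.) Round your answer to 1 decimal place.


Step 1: Soil mass per ha = BD * depth * 100000 = 1.1 * 21 * 100000 = 2310000 kg
Step 2: Total N pool = soil mass * N%/100 = 2310000 * 0.219/100 = 5058.9 kg/ha
Step 3: N mineralized = N pool * rate%/100 = 5058.9 * 3.0/100 = 151.8 kg/ha/yr

151.8


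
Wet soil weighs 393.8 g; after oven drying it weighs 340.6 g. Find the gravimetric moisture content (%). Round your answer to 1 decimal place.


Step 1: Water mass = wet - dry = 393.8 - 340.6 = 53.2 g
Step 2: w = 100 * water mass / dry mass
Step 3: w = 100 * 53.2 / 340.6 = 15.6%

15.6


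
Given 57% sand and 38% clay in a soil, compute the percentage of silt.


Step 1: sand + silt + clay = 100%
Step 2: silt = 100 - sand - clay
Step 3: silt = 100 - 57 - 38
Step 4: silt = 5%

5


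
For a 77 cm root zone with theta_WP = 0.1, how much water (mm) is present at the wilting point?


Step 1: Water (mm) = theta_WP * depth * 10
Step 2: Water = 0.1 * 77 * 10
Step 3: Water = 77.0 mm

77.0


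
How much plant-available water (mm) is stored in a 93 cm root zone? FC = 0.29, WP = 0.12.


Step 1: Available water = (FC - WP) * depth * 10
Step 2: AW = (0.29 - 0.12) * 93 * 10
Step 3: AW = 0.17 * 93 * 10
Step 4: AW = 158.1 mm

158.1


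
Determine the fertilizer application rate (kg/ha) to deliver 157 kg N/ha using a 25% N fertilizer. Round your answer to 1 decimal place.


Step 1: Fertilizer rate = target N / (N content / 100)
Step 2: Rate = 157 / (25 / 100)
Step 3: Rate = 157 / 0.25
Step 4: Rate = 628.0 kg/ha

628.0


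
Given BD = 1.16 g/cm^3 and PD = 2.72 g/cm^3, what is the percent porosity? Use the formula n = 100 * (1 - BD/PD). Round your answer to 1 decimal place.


Step 1: Formula: n = 100 * (1 - BD / PD)
Step 2: n = 100 * (1 - 1.16 / 2.72)
Step 3: n = 100 * (1 - 0.42647)
Step 4: n = 57.4%

57.4


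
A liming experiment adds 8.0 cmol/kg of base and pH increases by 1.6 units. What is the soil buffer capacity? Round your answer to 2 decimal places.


Step 1: BC = change in base / change in pH
Step 2: BC = 8.0 / 1.6
Step 3: BC = 5.0 cmol/(kg*pH unit)

5.0


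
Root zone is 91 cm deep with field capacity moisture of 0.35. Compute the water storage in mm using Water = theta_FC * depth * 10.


Step 1: Water (mm) = theta_FC * depth (cm) * 10
Step 2: Water = 0.35 * 91 * 10
Step 3: Water = 318.5 mm

318.5


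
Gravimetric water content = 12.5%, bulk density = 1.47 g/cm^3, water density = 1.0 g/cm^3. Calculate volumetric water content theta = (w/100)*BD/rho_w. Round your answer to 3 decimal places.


Step 1: theta = (w / 100) * BD / rho_w
Step 2: theta = (12.5 / 100) * 1.47 / 1.0
Step 3: theta = 0.125 * 1.47
Step 4: theta = 0.184

0.184


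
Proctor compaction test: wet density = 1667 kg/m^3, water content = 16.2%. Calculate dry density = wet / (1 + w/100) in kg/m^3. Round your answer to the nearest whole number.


Step 1: Dry density = wet density / (1 + w/100)
Step 2: Dry density = 1667 / (1 + 16.2/100)
Step 3: Dry density = 1667 / 1.162
Step 4: Dry density = 1435 kg/m^3

1435


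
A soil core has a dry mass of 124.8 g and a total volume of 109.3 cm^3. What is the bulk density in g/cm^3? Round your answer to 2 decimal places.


Step 1: Identify the formula: BD = dry mass / volume
Step 2: Substitute values: BD = 124.8 / 109.3
Step 3: BD = 1.14 g/cm^3

1.14


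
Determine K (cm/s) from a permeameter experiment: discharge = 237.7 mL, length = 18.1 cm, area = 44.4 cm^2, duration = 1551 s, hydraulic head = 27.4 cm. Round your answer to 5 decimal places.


Step 1: K = Q * L / (A * t * h)
Step 2: Numerator = 237.7 * 18.1 = 4302.37
Step 3: Denominator = 44.4 * 1551 * 27.4 = 1886884.56
Step 4: K = 4302.37 / 1886884.56 = 0.00228 cm/s

0.00228


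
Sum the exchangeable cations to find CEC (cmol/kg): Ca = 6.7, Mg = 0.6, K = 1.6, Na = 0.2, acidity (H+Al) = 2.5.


Step 1: CEC = Ca + Mg + K + Na + (H+Al)
Step 2: CEC = 6.7 + 0.6 + 1.6 + 0.2 + 2.5
Step 3: CEC = 11.6 cmol/kg

11.6


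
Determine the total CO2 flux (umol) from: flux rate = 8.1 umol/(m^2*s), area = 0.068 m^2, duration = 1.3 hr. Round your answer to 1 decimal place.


Step 1: Convert time to seconds: 1.3 hr * 3600 = 4680.0 s
Step 2: Total = flux * area * time_s
Step 3: Total = 8.1 * 0.068 * 4680.0
Step 4: Total = 2577.7 umol

2577.7


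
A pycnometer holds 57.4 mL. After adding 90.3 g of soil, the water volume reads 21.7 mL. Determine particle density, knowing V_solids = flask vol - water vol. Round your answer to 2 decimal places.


Step 1: Volume of solids = flask volume - water volume with soil
Step 2: V_solids = 57.4 - 21.7 = 35.7 mL
Step 3: Particle density = mass / V_solids = 90.3 / 35.7 = 2.53 g/cm^3

2.53


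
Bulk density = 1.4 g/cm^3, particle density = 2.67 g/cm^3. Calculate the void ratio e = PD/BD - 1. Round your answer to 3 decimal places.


Step 1: e = PD / BD - 1
Step 2: e = 2.67 / 1.4 - 1
Step 3: e = 1.90714 - 1
Step 4: e = 0.907

0.907


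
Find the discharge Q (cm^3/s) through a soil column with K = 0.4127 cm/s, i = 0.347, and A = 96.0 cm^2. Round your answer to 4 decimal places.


Step 1: Apply Darcy's law: Q = K * i * A
Step 2: Q = 0.4127 * 0.347 * 96.0
Step 3: Q = 13.7479 cm^3/s

13.7479


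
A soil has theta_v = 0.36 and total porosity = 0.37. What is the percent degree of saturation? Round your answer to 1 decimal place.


Step 1: S = 100 * theta_v / n
Step 2: S = 100 * 0.36 / 0.37
Step 3: S = 97.3%

97.3


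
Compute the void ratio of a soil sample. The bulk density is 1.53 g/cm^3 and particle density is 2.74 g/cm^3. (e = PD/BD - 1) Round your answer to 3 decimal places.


Step 1: e = PD / BD - 1
Step 2: e = 2.74 / 1.53 - 1
Step 3: e = 1.79085 - 1
Step 4: e = 0.791

0.791


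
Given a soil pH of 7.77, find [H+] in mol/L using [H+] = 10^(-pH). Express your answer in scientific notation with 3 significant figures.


Step 1: [H+] = 10^(-pH)
Step 2: [H+] = 10^(-7.77)
Step 3: [H+] = 1.70e-08 mol/L

1.70e-08


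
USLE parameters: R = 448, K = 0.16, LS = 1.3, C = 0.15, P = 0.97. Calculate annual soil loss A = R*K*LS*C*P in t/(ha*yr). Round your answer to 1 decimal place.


Step 1: A = R * K * LS * C * P
Step 2: R * K = 448 * 0.16 = 71.68
Step 3: (R*K) * LS = 71.68 * 1.3 = 93.184
Step 4: * C * P = 93.184 * 0.15 * 0.97 = 13.6
Step 5: A = 13.6 t/(ha*yr)

13.6


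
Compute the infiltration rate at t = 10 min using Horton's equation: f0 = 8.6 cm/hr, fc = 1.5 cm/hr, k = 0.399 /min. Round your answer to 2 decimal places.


Step 1: f = fc + (f0 - fc) * exp(-k * t)
Step 2: exp(-0.399 * 10) = 0.0185
Step 3: f = 1.5 + (8.6 - 1.5) * 0.0185
Step 4: f = 1.5 + 7.1 * 0.0185
Step 5: f = 1.63 cm/hr

1.63


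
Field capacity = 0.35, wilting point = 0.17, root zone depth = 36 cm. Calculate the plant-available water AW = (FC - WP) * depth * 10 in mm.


Step 1: Available water = (FC - WP) * depth * 10
Step 2: AW = (0.35 - 0.17) * 36 * 10
Step 3: AW = 0.18 * 36 * 10
Step 4: AW = 64.8 mm

64.8


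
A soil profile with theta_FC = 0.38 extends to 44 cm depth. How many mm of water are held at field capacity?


Step 1: Water (mm) = theta_FC * depth (cm) * 10
Step 2: Water = 0.38 * 44 * 10
Step 3: Water = 167.2 mm

167.2


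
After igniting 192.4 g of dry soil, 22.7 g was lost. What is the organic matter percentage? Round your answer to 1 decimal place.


Step 1: OM% = 100 * LOI / sample mass
Step 2: OM = 100 * 22.7 / 192.4
Step 3: OM = 11.8%

11.8


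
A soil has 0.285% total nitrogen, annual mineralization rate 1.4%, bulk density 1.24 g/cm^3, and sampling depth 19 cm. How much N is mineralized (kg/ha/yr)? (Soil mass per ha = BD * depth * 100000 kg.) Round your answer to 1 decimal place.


Step 1: Soil mass per ha = BD * depth * 100000 = 1.24 * 19 * 100000 = 2356000 kg
Step 2: Total N pool = soil mass * N%/100 = 2356000 * 0.285/100 = 6714.6 kg/ha
Step 3: N mineralized = N pool * rate%/100 = 6714.6 * 1.4/100 = 94.0 kg/ha/yr

94.0


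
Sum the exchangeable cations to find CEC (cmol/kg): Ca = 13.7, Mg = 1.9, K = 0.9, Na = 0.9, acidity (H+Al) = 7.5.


Step 1: CEC = Ca + Mg + K + Na + (H+Al)
Step 2: CEC = 13.7 + 1.9 + 0.9 + 0.9 + 7.5
Step 3: CEC = 24.9 cmol/kg

24.9


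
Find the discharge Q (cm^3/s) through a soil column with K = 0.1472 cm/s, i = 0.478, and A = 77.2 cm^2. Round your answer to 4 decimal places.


Step 1: Apply Darcy's law: Q = K * i * A
Step 2: Q = 0.1472 * 0.478 * 77.2
Step 3: Q = 5.4319 cm^3/s

5.4319


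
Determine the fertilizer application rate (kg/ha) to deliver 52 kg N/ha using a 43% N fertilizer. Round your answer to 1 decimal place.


Step 1: Fertilizer rate = target N / (N content / 100)
Step 2: Rate = 52 / (43 / 100)
Step 3: Rate = 52 / 0.43
Step 4: Rate = 120.9 kg/ha

120.9


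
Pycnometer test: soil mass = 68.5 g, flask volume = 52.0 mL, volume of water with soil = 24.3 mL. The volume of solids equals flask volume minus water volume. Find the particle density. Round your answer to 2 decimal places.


Step 1: Volume of solids = flask volume - water volume with soil
Step 2: V_solids = 52.0 - 24.3 = 27.7 mL
Step 3: Particle density = mass / V_solids = 68.5 / 27.7 = 2.47 g/cm^3

2.47


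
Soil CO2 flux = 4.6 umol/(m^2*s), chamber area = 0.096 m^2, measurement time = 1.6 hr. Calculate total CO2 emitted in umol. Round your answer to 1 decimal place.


Step 1: Convert time to seconds: 1.6 hr * 3600 = 5760.0 s
Step 2: Total = flux * area * time_s
Step 3: Total = 4.6 * 0.096 * 5760.0
Step 4: Total = 2543.6 umol

2543.6


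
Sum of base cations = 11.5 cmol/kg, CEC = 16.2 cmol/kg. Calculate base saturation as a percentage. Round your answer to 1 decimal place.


Step 1: BS = 100 * (sum of bases) / CEC
Step 2: BS = 100 * 11.5 / 16.2
Step 3: BS = 71.0%

71.0


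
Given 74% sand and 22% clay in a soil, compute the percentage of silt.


Step 1: sand + silt + clay = 100%
Step 2: silt = 100 - sand - clay
Step 3: silt = 100 - 74 - 22
Step 4: silt = 4%

4


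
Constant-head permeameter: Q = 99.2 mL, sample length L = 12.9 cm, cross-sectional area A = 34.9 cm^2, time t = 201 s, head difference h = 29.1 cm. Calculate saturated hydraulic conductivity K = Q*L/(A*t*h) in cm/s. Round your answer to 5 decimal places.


Step 1: K = Q * L / (A * t * h)
Step 2: Numerator = 99.2 * 12.9 = 1279.68
Step 3: Denominator = 34.9 * 201 * 29.1 = 204133.59
Step 4: K = 1279.68 / 204133.59 = 0.00627 cm/s

0.00627


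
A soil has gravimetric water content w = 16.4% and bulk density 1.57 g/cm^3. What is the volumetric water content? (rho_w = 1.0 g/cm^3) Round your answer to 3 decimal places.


Step 1: theta = (w / 100) * BD / rho_w
Step 2: theta = (16.4 / 100) * 1.57 / 1.0
Step 3: theta = 0.164 * 1.57
Step 4: theta = 0.257

0.257


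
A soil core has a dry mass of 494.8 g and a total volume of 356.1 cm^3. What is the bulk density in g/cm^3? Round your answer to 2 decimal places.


Step 1: Identify the formula: BD = dry mass / volume
Step 2: Substitute values: BD = 494.8 / 356.1
Step 3: BD = 1.39 g/cm^3

1.39


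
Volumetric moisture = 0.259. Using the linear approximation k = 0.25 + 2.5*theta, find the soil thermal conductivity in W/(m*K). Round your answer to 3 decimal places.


Step 1: k = 0.25 + 2.5 * theta
Step 2: k = 0.25 + 2.5 * 0.259
Step 3: k = 0.25 + 0.648
Step 4: k = 0.898 W/(m*K)

0.898


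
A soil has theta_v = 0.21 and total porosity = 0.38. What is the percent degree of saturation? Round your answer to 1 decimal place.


Step 1: S = 100 * theta_v / n
Step 2: S = 100 * 0.21 / 0.38
Step 3: S = 55.3%

55.3


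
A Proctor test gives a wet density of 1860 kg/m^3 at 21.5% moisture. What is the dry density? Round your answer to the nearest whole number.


Step 1: Dry density = wet density / (1 + w/100)
Step 2: Dry density = 1860 / (1 + 21.5/100)
Step 3: Dry density = 1860 / 1.215
Step 4: Dry density = 1531 kg/m^3

1531


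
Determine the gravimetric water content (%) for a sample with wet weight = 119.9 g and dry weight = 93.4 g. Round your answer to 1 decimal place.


Step 1: Water mass = wet - dry = 119.9 - 93.4 = 26.5 g
Step 2: w = 100 * water mass / dry mass
Step 3: w = 100 * 26.5 / 93.4 = 28.4%

28.4


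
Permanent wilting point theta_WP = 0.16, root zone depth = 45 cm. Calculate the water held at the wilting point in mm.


Step 1: Water (mm) = theta_WP * depth * 10
Step 2: Water = 0.16 * 45 * 10
Step 3: Water = 72.0 mm

72.0


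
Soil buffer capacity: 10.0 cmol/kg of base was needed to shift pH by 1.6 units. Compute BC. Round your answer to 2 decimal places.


Step 1: BC = change in base / change in pH
Step 2: BC = 10.0 / 1.6
Step 3: BC = 6.25 cmol/(kg*pH unit)

6.25


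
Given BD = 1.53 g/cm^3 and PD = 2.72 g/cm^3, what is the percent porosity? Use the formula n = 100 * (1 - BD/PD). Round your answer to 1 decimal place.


Step 1: Formula: n = 100 * (1 - BD / PD)
Step 2: n = 100 * (1 - 1.53 / 2.72)
Step 3: n = 100 * (1 - 0.5625)
Step 4: n = 43.8%

43.8


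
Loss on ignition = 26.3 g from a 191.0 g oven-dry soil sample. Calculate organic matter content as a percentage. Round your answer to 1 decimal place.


Step 1: OM% = 100 * LOI / sample mass
Step 2: OM = 100 * 26.3 / 191.0
Step 3: OM = 13.8%

13.8


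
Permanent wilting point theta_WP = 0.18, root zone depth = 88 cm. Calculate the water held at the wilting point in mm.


Step 1: Water (mm) = theta_WP * depth * 10
Step 2: Water = 0.18 * 88 * 10
Step 3: Water = 158.4 mm

158.4


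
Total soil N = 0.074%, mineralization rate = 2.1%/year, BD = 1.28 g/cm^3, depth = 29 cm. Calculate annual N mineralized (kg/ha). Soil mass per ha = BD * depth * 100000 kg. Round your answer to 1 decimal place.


Step 1: Soil mass per ha = BD * depth * 100000 = 1.28 * 29 * 100000 = 3712000 kg
Step 2: Total N pool = soil mass * N%/100 = 3712000 * 0.074/100 = 2746.88 kg/ha
Step 3: N mineralized = N pool * rate%/100 = 2746.88 * 2.1/100 = 57.7 kg/ha/yr

57.7


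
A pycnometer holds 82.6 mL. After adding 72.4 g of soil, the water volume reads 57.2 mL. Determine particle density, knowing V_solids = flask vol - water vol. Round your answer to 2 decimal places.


Step 1: Volume of solids = flask volume - water volume with soil
Step 2: V_solids = 82.6 - 57.2 = 25.4 mL
Step 3: Particle density = mass / V_solids = 72.4 / 25.4 = 2.85 g/cm^3

2.85


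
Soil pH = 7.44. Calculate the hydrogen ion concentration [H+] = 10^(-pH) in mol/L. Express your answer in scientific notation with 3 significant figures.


Step 1: [H+] = 10^(-pH)
Step 2: [H+] = 10^(-7.44)
Step 3: [H+] = 3.63e-08 mol/L

3.63e-08


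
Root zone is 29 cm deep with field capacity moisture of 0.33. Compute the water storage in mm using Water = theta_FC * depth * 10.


Step 1: Water (mm) = theta_FC * depth (cm) * 10
Step 2: Water = 0.33 * 29 * 10
Step 3: Water = 95.7 mm

95.7


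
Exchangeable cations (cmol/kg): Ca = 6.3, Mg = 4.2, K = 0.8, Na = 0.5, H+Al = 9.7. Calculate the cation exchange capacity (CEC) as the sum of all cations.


Step 1: CEC = Ca + Mg + K + Na + (H+Al)
Step 2: CEC = 6.3 + 4.2 + 0.8 + 0.5 + 9.7
Step 3: CEC = 21.5 cmol/kg

21.5


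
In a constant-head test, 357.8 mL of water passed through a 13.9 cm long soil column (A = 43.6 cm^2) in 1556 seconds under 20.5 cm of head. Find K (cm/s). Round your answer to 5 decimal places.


Step 1: K = Q * L / (A * t * h)
Step 2: Numerator = 357.8 * 13.9 = 4973.42
Step 3: Denominator = 43.6 * 1556 * 20.5 = 1390752.8
Step 4: K = 4973.42 / 1390752.8 = 0.00358 cm/s

0.00358


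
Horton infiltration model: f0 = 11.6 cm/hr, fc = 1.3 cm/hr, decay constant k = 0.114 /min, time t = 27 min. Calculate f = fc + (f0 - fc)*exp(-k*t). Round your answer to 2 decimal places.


Step 1: f = fc + (f0 - fc) * exp(-k * t)
Step 2: exp(-0.114 * 27) = 0.046051
Step 3: f = 1.3 + (11.6 - 1.3) * 0.046051
Step 4: f = 1.3 + 10.3 * 0.046051
Step 5: f = 1.77 cm/hr

1.77


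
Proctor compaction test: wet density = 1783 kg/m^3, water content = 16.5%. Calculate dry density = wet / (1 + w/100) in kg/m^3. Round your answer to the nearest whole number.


Step 1: Dry density = wet density / (1 + w/100)
Step 2: Dry density = 1783 / (1 + 16.5/100)
Step 3: Dry density = 1783 / 1.165
Step 4: Dry density = 1530 kg/m^3

1530


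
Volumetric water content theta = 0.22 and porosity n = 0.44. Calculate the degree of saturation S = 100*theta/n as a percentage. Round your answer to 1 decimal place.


Step 1: S = 100 * theta_v / n
Step 2: S = 100 * 0.22 / 0.44
Step 3: S = 50.0%

50.0


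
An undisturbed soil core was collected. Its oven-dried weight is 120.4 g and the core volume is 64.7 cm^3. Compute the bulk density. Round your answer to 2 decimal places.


Step 1: Identify the formula: BD = dry mass / volume
Step 2: Substitute values: BD = 120.4 / 64.7
Step 3: BD = 1.86 g/cm^3

1.86


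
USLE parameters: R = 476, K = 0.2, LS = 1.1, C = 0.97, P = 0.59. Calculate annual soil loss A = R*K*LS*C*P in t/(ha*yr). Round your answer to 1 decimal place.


Step 1: A = R * K * LS * C * P
Step 2: R * K = 476 * 0.2 = 95.2
Step 3: (R*K) * LS = 95.2 * 1.1 = 104.72
Step 4: * C * P = 104.72 * 0.97 * 0.59 = 59.9
Step 5: A = 59.9 t/(ha*yr)

59.9


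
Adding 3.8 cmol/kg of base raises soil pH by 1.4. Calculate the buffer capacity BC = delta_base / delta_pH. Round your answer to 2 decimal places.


Step 1: BC = change in base / change in pH
Step 2: BC = 3.8 / 1.4
Step 3: BC = 2.71 cmol/(kg*pH unit)

2.71


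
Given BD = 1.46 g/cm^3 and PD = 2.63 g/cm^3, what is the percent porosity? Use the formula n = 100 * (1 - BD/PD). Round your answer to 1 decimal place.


Step 1: Formula: n = 100 * (1 - BD / PD)
Step 2: n = 100 * (1 - 1.46 / 2.63)
Step 3: n = 100 * (1 - 0.55513)
Step 4: n = 44.5%

44.5


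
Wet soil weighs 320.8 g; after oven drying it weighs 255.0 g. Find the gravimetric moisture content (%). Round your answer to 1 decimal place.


Step 1: Water mass = wet - dry = 320.8 - 255.0 = 65.8 g
Step 2: w = 100 * water mass / dry mass
Step 3: w = 100 * 65.8 / 255.0 = 25.8%

25.8


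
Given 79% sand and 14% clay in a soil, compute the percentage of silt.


Step 1: sand + silt + clay = 100%
Step 2: silt = 100 - sand - clay
Step 3: silt = 100 - 79 - 14
Step 4: silt = 7%

7
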